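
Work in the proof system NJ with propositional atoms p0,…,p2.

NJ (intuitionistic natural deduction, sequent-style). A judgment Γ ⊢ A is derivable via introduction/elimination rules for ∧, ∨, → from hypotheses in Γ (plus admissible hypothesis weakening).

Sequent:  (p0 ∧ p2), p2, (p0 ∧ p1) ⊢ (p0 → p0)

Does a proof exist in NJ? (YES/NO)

Proof tree:
[Wk] (p0 ∧ p2), p2, (p0 ∧ p1) ⊢ (p0 → p0)
  [Wk] (p0 ∧ p2), p2 ⊢ (p0 → p0)
    [→I] (p0 ∧ p2) ⊢ (p0 → p0)
      [Wk] p0, (p0 ∧ p2) ⊢ p0
        [Ax] p0 ⊢ p0

Result: YES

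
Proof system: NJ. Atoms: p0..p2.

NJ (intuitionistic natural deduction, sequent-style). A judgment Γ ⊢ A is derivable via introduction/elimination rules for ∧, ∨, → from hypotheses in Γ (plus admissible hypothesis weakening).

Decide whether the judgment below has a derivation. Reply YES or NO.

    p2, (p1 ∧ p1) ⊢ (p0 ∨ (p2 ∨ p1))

Derivation trace:
[∨I₂] p2, (p1 ∧ p1) ⊢ (p0 ∨ (p2 ∨ p1))
  [∨I₁] p2, (p1 ∧ p1) ⊢ (p2 ∨ p1)
    [Wk] p2, (p1 ∧ p1) ⊢ p2
      [Ax] p2 ⊢ p2

Result: YES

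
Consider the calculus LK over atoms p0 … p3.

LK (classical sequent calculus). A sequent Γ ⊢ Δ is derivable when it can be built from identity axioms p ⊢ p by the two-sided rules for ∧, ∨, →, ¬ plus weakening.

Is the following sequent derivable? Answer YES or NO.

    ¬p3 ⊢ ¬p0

Search for a countermodel by truth-table:
  v=0000: Γ:[¬p3=T] Δ:[¬p0=T] refutes=False
  v=0001: Γ:[¬p3=F] Δ:[¬p0=T] refutes=False
  v=0010: Γ:[¬p3=T] Δ:[¬p0=T] refutes=False
  v=0011: Γ:[¬p3=F] Δ:[¬p0=T] refutes=False
  v=0100: Γ:[¬p3=T] Δ:[¬p0=T] refutes=False
  v=0101: Γ:[¬p3=F] Δ:[¬p0=T] refutes=False
  v=0110: Γ:[¬p3=T] Δ:[¬p0=T] refutes=False
  v=0111: Γ:[¬p3=F] Δ:[¬p0=T] refutes=False
  v=1000: Γ:[¬p3=T] Δ:[¬p0=F] refutes=True  ← countermodel

Result: NO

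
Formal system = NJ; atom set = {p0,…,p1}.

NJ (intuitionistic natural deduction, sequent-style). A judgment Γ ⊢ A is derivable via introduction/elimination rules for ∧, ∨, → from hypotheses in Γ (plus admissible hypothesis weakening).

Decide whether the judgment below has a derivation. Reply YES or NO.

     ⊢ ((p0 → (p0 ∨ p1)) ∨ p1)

Derivation trace:
[∨I₁]  ⊢ ((p0 → (p0 ∨ p1)) ∨ p1)
  [→I]  ⊢ (p0 → (p0 ∨ p1))
    [∨I₁] p0 ⊢ (p0 ∨ p1)
      [Ax] p0 ⊢ p0

Result: YES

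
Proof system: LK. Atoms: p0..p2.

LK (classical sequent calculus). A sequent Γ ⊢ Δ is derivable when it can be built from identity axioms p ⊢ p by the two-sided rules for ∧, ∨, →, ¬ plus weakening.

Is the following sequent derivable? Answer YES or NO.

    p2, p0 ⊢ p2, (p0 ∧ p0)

Derivation trace:
[∧R] p2, p0 ⊢ p2, (p0 ∧ p0)
  [WR] p2 ⊢ p2, p0
    [Ax] p2 ⊢ p2
  [Ax] p0 ⊢ p0

Result: YES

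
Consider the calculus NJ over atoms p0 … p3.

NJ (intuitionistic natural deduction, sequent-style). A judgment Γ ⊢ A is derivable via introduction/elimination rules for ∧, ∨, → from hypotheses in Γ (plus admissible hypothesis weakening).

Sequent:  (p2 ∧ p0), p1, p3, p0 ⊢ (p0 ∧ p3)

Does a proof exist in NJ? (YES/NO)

Derivation (root first):
[∧I] (p2 ∧ p0), p1, p3, p0 ⊢ (p0 ∧ p3)
  [Wk] p0, p1 ⊢ p0
    [Ax] p0 ⊢ p0
  [Wk] p3, (p2 ∧ p0) ⊢ p3
    [Ax] p3 ⊢ p3

Result: YES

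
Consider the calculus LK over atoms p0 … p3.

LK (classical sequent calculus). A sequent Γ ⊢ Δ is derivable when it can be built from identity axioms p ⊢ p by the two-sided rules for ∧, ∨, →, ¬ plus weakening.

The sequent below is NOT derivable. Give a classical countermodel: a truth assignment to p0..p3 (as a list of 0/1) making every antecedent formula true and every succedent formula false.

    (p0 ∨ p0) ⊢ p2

Truth-table refutation:
  v=0000: Γ:[(p0 ∨ p0)=F] Δ:[p2=F] refutes=False
  v=0001: Γ:[(p0 ∨ p0)=F] Δ:[p2=F] refutes=False
  v=0010: Γ:[(p0 ∨ p0)=F] Δ:[p2=T] refutes=False
  v=0011: Γ:[(p0 ∨ p0)=F] Δ:[p2=T] refutes=False
  v=0100: Γ:[(p0 ∨ p0)=F] Δ:[p2=F] refutes=False
  v=0101: Γ:[(p0 ∨ p0)=F] Δ:[p2=F] refutes=False
  v=0110: Γ:[(p0 ∨ p0)=F] Δ:[p2=T] refutes=False
  v=0111: Γ:[(p0 ∨ p0)=F] Δ:[p2=T] refutes=False
  v=1000: Γ:[(p0 ∨ p0)=T] Δ:[p2=F] refutes=True  ← countermodel

Result: [1, 0, 0, 0]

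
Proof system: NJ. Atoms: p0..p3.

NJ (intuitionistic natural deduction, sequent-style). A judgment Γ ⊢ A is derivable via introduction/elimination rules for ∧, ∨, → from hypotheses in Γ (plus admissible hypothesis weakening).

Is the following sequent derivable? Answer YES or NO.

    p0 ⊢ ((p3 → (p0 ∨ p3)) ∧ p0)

Derivation trace:
[∧I] p0 ⊢ ((p3 → (p0 ∨ p3)) ∧ p0)
  [→I]  ⊢ (p3 → (p0 ∨ p3))
    [∨I₂] p3 ⊢ (p0 ∨ p3)
      [Ax] p3 ⊢ p3
  [Ax] p0 ⊢ p0

Result: YES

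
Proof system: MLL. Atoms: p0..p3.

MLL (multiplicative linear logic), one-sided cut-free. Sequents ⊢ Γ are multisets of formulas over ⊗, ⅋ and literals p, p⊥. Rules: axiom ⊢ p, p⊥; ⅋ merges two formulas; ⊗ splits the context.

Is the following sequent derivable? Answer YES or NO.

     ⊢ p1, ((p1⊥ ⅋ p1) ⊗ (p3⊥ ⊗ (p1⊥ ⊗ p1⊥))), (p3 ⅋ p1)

Derivation (root first):
[⅋]  ⊢ p1, ((p1⊥ ⅋ p1) ⊗ (p3⊥ ⊗ (p1⊥ ⊗ p1⊥))), (p3 ⅋ p1)
  [⊗]  ⊢ p3, p1, p1, ((p1⊥ ⅋ p1) ⊗ (p3⊥ ⊗ (p1⊥ ⊗ p1⊥)))
    [⅋]  ⊢ (p1⊥ ⅋ p1)
      [Ax]  ⊢ p1, p1⊥
    [⊗]  ⊢ p3, p1, p1, (p3⊥ ⊗ (p1⊥ ⊗ p1⊥))
      [Ax]  ⊢ p3, p3⊥
      [⊗]  ⊢ p1, p1, (p1⊥ ⊗ p1⊥)
        [Ax]  ⊢ p1, p1⊥
        [Ax]  ⊢ p1, p1⊥

Result: YES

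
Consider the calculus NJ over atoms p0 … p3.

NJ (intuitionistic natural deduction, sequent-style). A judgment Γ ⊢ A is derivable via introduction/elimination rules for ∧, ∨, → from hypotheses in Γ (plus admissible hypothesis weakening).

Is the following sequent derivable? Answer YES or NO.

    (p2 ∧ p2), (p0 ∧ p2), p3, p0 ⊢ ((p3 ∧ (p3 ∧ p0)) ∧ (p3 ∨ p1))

Derivation (root first):
[∧I] (p2 ∧ p2), (p0 ∧ p2), p3, p0 ⊢ ((p3 ∧ (p3 ∧ p0)) ∧ (p3 ∨ p1))
  [∧I] (p2 ∧ p2), p3, p0 ⊢ (p3 ∧ (p3 ∧ p0))
    [Ax] p3 ⊢ p3
    [∧I] (p2 ∧ p2), p3, p0 ⊢ (p3 ∧ p0)
      [Ax] p3 ⊢ p3
      [Wk] p0, (p2 ∧ p2) ⊢ p0
        [Ax] p0 ⊢ p0
  [∨I₁] p3, (p0 ∧ p2) ⊢ (p3 ∨ p1)
    [Wk] p3, (p0 ∧ p2) ⊢ p3
      [Ax] p3 ⊢ p3

Result: YES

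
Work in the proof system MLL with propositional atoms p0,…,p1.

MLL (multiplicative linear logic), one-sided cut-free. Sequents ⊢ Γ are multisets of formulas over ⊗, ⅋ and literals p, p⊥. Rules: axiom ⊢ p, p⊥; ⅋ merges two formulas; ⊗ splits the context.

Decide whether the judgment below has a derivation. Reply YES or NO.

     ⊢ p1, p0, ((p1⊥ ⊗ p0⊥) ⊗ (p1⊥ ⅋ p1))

Proof tree:
[⊗]  ⊢ p1, p0, ((p1⊥ ⊗ p0⊥) ⊗ (p1⊥ ⅋ p1))
  [⊗]  ⊢ p1, p0, (p1⊥ ⊗ p0⊥)
    [Ax]  ⊢ p1, p1⊥
    [Ax]  ⊢ p0, p0⊥
  [⅋]  ⊢ (p1⊥ ⅋ p1)
    [Ax]  ⊢ p1, p1⊥

Result: YES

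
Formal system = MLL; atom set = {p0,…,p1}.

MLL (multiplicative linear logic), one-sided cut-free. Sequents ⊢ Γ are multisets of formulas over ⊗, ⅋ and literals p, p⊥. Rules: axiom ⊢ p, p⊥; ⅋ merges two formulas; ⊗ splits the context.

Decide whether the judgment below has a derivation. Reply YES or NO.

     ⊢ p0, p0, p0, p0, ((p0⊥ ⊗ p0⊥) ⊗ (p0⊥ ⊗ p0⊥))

Derivation trace:
[⊗]  ⊢ p0, p0, p0, p0, ((p0⊥ ⊗ p0⊥) ⊗ (p0⊥ ⊗ p0⊥))
  [⊗]  ⊢ p0, p0, (p0⊥ ⊗ p0⊥)
    [Ax]  ⊢ p0, p0⊥
    [Ax]  ⊢ p0, p0⊥
  [⊗]  ⊢ p0, p0, (p0⊥ ⊗ p0⊥)
    [Ax]  ⊢ p0, p0⊥
    [Ax]  ⊢ p0, p0⊥

Result: YES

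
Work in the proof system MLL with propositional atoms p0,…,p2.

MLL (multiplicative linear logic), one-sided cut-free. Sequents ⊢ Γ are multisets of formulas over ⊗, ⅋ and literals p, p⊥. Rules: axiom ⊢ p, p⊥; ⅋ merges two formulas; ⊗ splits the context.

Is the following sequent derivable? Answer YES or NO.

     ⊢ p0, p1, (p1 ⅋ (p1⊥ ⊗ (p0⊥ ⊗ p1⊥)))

Proof tree:
[⅋]  ⊢ p0, p1, (p1 ⅋ (p1⊥ ⊗ (p0⊥ ⊗ p1⊥)))
  [⊗]  ⊢ p1, p0, p1, (p1⊥ ⊗ (p0⊥ ⊗ p1⊥))
    [Ax]  ⊢ p1, p1⊥
    [⊗]  ⊢ p0, p1, (p0⊥ ⊗ p1⊥)
      [Ax]  ⊢ p0, p0⊥
      [Ax]  ⊢ p1, p1⊥

Result: YES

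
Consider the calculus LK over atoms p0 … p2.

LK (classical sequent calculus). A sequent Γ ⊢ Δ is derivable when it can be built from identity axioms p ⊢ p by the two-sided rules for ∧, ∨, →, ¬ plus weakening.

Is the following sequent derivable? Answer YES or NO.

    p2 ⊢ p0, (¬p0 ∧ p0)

Truth-table refutation:
  v=000: Γ:[p2=F] Δ:[p0=F, (¬p0 ∧ p0)=F] refutes=False
  v=001: Γ:[p2=T] Δ:[p0=F, (¬p0 ∧ p0)=F] refutes=True  ← countermodel

Result: NO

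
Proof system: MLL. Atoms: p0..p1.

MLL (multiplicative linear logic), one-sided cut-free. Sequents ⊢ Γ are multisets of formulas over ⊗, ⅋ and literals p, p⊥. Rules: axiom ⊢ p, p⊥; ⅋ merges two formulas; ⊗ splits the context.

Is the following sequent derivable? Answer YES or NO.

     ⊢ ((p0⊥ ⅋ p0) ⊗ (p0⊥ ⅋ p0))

Proof tree:
[⊗]  ⊢ ((p0⊥ ⅋ p0) ⊗ (p0⊥ ⅋ p0))
  [⅋]  ⊢ (p0⊥ ⅋ p0)
    [Ax]  ⊢ p0, p0⊥
  [⅋]  ⊢ (p0⊥ ⅋ p0)
    [Ax]  ⊢ p0, p0⊥

Result: YES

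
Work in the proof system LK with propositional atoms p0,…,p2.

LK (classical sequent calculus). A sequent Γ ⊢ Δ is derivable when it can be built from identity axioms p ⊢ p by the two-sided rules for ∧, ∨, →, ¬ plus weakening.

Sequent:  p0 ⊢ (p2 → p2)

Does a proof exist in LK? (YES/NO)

Derivation (root first):
[WL] p0 ⊢ (p2 → p2)
  [→R]  ⊢ (p2 → p2)
    [Ax] p2 ⊢ p2

Result: YES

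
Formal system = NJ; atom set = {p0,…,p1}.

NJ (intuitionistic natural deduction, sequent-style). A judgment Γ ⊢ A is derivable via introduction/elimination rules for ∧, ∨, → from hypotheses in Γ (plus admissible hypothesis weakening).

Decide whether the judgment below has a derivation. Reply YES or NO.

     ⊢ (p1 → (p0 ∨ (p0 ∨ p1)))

Derivation (root first):
[→I]  ⊢ (p1 → (p0 ∨ (p0 ∨ p1)))
  [∨I₂] p1 ⊢ (p0 ∨ (p0 ∨ p1))
    [∨I₂] p1 ⊢ (p0 ∨ p1)
      [Ax] p1 ⊢ p1

Result: YES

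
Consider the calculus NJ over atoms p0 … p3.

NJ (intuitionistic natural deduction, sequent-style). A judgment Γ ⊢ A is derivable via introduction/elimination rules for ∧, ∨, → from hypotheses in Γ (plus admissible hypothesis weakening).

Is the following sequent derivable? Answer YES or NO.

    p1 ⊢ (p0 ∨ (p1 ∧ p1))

Derivation trace:
[∨I₂] p1 ⊢ (p0 ∨ (p1 ∧ p1))
  [∧I] p1 ⊢ (p1 ∧ p1)
    [Ax] p1 ⊢ p1
    [Ax] p1 ⊢ p1

Result: YES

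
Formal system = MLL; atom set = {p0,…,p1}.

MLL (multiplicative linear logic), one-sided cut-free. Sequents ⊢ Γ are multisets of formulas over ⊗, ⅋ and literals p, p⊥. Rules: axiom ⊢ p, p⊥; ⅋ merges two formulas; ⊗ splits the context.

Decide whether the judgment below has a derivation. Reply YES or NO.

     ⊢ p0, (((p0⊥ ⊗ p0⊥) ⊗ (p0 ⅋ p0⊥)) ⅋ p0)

Derivation trace:
[⅋]  ⊢ p0, (((p0⊥ ⊗ p0⊥) ⊗ (p0 ⅋ p0⊥)) ⅋ p0)
  [⊗]  ⊢ p0, p0, ((p0⊥ ⊗ p0⊥) ⊗ (p0 ⅋ p0⊥))
    [⊗]  ⊢ p0, p0, (p0⊥ ⊗ p0⊥)
      [Ax]  ⊢ p0, p0⊥
      [Ax]  ⊢ p0, p0⊥
    [⅋]  ⊢ (p0 ⅋ p0⊥)
      [Ax]  ⊢ p0, p0⊥

Result: YES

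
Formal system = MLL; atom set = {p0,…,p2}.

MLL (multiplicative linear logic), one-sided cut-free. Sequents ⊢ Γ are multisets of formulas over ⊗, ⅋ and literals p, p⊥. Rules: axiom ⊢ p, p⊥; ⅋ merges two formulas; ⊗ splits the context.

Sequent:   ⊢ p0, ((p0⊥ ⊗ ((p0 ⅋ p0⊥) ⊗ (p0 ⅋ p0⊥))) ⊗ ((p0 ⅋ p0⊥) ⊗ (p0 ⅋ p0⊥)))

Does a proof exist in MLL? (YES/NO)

Derivation trace:
[⊗]  ⊢ p0, ((p0⊥ ⊗ ((p0 ⅋ p0⊥) ⊗ (p0 ⅋ p0⊥))) ⊗ ((p0 ⅋ p0⊥) ⊗ (p0 ⅋ p0⊥)))
  [⊗]  ⊢ p0, (p0⊥ ⊗ ((p0 ⅋ p0⊥) ⊗ (p0 ⅋ p0⊥)))
    [Ax]  ⊢ p0, p0⊥
    [⊗]  ⊢ ((p0 ⅋ p0⊥) ⊗ (p0 ⅋ p0⊥))
      [⅋]  ⊢ (p0 ⅋ p0⊥)
        [Ax]  ⊢ p0, p0⊥
      [⅋]  ⊢ (p0 ⅋ p0⊥)
        [Ax]  ⊢ p0, p0⊥
  [⊗]  ⊢ ((p0 ⅋ p0⊥) ⊗ (p0 ⅋ p0⊥))
    [⅋]  ⊢ (p0 ⅋ p0⊥)
      [Ax]  ⊢ p0, p0⊥
    [⅋]  ⊢ (p0 ⅋ p0⊥)
      [Ax]  ⊢ p0, p0⊥

Result: YES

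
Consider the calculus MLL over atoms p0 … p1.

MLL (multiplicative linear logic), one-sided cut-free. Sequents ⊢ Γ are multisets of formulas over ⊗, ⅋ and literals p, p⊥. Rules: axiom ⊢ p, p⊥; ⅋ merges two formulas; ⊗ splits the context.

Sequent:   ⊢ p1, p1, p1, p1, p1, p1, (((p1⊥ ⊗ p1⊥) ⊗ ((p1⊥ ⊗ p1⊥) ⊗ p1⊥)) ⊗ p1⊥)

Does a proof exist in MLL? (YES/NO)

Proof tree:
[⊗]  ⊢ p1, p1, p1, p1, p1, p1, (((p1⊥ ⊗ p1⊥) ⊗ ((p1⊥ ⊗ p1⊥) ⊗ p1⊥)) ⊗ p1⊥)
  [⊗]  ⊢ p1, p1, p1, p1, p1, ((p1⊥ ⊗ p1⊥) ⊗ ((p1⊥ ⊗ p1⊥) ⊗ p1⊥))
    [⊗]  ⊢ p1, p1, (p1⊥ ⊗ p1⊥)
      [Ax]  ⊢ p1, p1⊥
      [Ax]  ⊢ p1, p1⊥
    [⊗]  ⊢ p1, p1, p1, ((p1⊥ ⊗ p1⊥) ⊗ p1⊥)
      [⊗]  ⊢ p1, p1, (p1⊥ ⊗ p1⊥)
        [Ax]  ⊢ p1, p1⊥
        [Ax]  ⊢ p1, p1⊥
      [Ax]  ⊢ p1, p1⊥
  [Ax]  ⊢ p1, p1⊥

Result: YES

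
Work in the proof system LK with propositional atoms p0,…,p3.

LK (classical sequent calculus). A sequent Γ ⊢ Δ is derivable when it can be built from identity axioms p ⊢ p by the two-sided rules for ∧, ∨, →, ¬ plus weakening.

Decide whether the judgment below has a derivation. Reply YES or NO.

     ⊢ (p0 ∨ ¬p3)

Search for a countermodel by truth-table:
  v=0000: Γ:[] Δ:[(p0 ∨ ¬p3)=T] refutes=False
  v=0001: Γ:[] Δ:[(p0 ∨ ¬p3)=F] refutes=True  ← countermodel

Result: NO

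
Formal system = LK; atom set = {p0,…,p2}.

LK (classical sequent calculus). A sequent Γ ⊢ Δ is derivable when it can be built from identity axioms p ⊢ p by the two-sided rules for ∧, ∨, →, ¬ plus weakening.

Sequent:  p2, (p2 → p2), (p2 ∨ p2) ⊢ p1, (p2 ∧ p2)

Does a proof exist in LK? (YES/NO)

Proof tree:
[∧R] p2, (p2 → p2), (p2 ∨ p2) ⊢ p1, (p2 ∧ p2)
  [Ax] p2 ⊢ p2
  [→L] (p2 ∨ p2), (p2 → p2) ⊢ p1, p2
    [∨L] (p2 ∨ p2) ⊢ p1, p2
      [Ax] p2 ⊢ p2
      [WR] p2 ⊢ p2, p1
        [Ax] p2 ⊢ p2
    [WR] p2 ⊢ p2, p1
      [Ax] p2 ⊢ p2

Result: YES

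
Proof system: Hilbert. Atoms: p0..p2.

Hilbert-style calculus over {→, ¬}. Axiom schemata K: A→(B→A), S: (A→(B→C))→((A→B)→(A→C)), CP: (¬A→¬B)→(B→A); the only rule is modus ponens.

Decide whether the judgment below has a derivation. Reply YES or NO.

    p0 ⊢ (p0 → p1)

Search for a countermodel by truth-table:
  v=000: Γ:[p0=F] Δ:[(p0 → p1)=T] refutes=False
  v=001: Γ:[p0=F] Δ:[(p0 → p1)=T] refutes=False
  v=010: Γ:[p0=F] Δ:[(p0 → p1)=T] refutes=False
  v=011: Γ:[p0=F] Δ:[(p0 → p1)=T] refutes=False
  v=100: Γ:[p0=T] Δ:[(p0 → p1)=F] refutes=True  ← countermodel

Result: NO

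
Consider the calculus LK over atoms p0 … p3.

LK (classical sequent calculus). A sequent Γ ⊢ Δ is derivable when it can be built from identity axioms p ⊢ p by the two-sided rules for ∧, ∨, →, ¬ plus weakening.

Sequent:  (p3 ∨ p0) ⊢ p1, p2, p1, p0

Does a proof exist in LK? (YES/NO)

Search for a countermodel by truth-table:
  v=0000: Γ:[(p3 ∨ p0)=F] Δ:[p1=F, p2=F, p1=F, p0=F] refutes=False
  v=0001: Γ:[(p3 ∨ p0)=T] Δ:[p1=F, p2=F, p1=F, p0=F] refutes=True  ← countermodel

Result: NO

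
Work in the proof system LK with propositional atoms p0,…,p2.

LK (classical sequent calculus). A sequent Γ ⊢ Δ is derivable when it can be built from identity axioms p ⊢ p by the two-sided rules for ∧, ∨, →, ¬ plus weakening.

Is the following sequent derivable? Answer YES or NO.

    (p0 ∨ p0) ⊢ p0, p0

Derivation trace:
[WR] (p0 ∨ p0) ⊢ p0, p0
  [∨L] (p0 ∨ p0) ⊢ p0
    [Ax] p0 ⊢ p0
    [Ax] p0 ⊢ p0

Result: YES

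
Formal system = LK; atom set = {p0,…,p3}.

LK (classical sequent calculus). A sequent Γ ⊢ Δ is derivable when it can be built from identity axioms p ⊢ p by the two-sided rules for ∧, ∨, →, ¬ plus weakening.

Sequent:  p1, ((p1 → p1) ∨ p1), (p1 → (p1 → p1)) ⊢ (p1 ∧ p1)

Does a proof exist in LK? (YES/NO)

Proof tree:
[∧R] p1, ((p1 → p1) ∨ p1), (p1 → (p1 → p1)) ⊢ (p1 ∧ p1)
  [→L] p1, ((p1 → p1) ∨ p1), (p1 → (p1 → p1)) ⊢ p1
    [∨L] p1, ((p1 → p1) ∨ p1) ⊢ p1
      [→L] p1, (p1 → p1) ⊢ p1
        [Ax] p1 ⊢ p1
        [Ax] p1 ⊢ p1
      [Ax] p1 ⊢ p1
    [→L] p1, (p1 → p1) ⊢ p1
      [Ax] p1 ⊢ p1
      [Ax] p1 ⊢ p1
  [→L] p1, ((p1 → p1) ∨ p1), (p1 → (p1 → p1)) ⊢ p1
    [∨L] p1, ((p1 → p1) ∨ p1) ⊢ p1
      [→L] p1, (p1 → p1) ⊢ p1
        [Ax] p1 ⊢ p1
        [Ax] p1 ⊢ p1
      [Ax] p1 ⊢ p1
    [→L] p1, (p1 → p1) ⊢ p1
      [Ax] p1 ⊢ p1
      [Ax] p1 ⊢ p1

Result: YES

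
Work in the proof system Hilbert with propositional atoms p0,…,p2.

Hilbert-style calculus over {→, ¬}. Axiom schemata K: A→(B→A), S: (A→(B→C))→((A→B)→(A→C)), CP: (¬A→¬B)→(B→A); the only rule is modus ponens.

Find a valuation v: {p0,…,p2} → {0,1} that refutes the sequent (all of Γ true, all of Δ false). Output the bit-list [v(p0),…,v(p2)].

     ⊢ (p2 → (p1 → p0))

Search for a countermodel by truth-table:
  v=000: Γ:[] Δ:[(p2 → (p1 → p0))=T] refutes=False
  v=001: Γ:[] Δ:[(p2 → (p1 → p0))=T] refutes=False
  v=010: Γ:[] Δ:[(p2 → (p1 → p0))=T] refutes=False
  v=011: Γ:[] Δ:[(p2 → (p1 → p0))=F] refutes=True  ← countermodel

Result: [0, 1, 1]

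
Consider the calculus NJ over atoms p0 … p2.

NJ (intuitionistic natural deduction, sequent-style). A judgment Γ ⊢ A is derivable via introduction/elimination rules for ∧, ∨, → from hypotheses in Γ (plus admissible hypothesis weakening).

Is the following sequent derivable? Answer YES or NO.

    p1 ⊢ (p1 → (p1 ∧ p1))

Derivation (root first):
[→I] p1 ⊢ (p1 → (p1 ∧ p1))
  [Wk] p1, p1 ⊢ (p1 ∧ p1)
    [∧I] p1 ⊢ (p1 ∧ p1)
      [Ax] p1 ⊢ p1
      [Ax] p1 ⊢ p1

Result: YES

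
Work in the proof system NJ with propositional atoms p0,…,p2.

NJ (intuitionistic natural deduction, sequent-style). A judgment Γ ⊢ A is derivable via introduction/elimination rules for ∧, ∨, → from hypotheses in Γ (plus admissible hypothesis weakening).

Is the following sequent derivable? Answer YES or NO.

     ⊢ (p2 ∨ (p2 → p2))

Derivation trace:
[∨I₂]  ⊢ (p2 ∨ (p2 → p2))
  [→I]  ⊢ (p2 → p2)
    [Ax] p2 ⊢ p2

Result: YES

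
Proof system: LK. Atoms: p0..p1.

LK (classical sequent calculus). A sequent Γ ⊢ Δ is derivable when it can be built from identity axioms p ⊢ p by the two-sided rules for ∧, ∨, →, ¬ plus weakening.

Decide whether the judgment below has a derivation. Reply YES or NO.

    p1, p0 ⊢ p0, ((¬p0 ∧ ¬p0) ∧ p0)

Proof tree:
[∧R] p1, p0 ⊢ p0, ((¬p0 ∧ ¬p0) ∧ p0)
  [∧R] p1 ⊢ p0, (¬p0 ∧ ¬p0)
    [¬R] p1 ⊢ p0, ¬p0
      [WL] p0, p1 ⊢ p0
        [Ax] p0 ⊢ p0
    [¬R] p1 ⊢ p0, ¬p0
      [WL] p0, p1 ⊢ p0
        [Ax] p0 ⊢ p0
  [WL] p0, p1 ⊢ p0
    [Ax] p0 ⊢ p0

Result: YES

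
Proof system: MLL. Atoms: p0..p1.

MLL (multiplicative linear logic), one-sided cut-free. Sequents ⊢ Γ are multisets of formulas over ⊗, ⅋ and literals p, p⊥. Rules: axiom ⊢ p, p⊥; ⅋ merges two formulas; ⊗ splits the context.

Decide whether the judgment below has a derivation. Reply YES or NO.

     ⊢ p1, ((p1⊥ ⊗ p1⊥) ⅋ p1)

Derivation trace:
[⅋]  ⊢ p1, ((p1⊥ ⊗ p1⊥) ⅋ p1)
  [⊗]  ⊢ p1, p1, (p1⊥ ⊗ p1⊥)
    [Ax]  ⊢ p1, p1⊥
    [Ax]  ⊢ p1, p1⊥

Result: YES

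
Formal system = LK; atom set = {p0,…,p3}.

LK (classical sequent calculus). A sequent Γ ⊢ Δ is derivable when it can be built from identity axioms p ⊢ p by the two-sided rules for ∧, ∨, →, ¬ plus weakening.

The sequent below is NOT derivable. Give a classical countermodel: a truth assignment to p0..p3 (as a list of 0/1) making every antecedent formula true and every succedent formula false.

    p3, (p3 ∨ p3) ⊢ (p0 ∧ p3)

Search for a countermodel by truth-table:
  v=0000: Γ:[p3=F, (p3 ∨ p3)=F] Δ:[(p0 ∧ p3)=F] refutes=False
  v=0001: Γ:[p3=T, (p3 ∨ p3)=T] Δ:[(p0 ∧ p3)=F] refutes=True  ← countermodel

Result: [0, 0, 0, 1]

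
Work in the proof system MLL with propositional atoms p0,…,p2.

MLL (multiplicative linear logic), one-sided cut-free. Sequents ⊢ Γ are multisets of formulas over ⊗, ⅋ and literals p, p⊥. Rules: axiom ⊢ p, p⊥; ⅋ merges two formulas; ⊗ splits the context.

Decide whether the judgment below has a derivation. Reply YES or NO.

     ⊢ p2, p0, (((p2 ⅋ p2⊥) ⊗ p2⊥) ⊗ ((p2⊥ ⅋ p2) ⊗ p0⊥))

Derivation trace:
[⊗]  ⊢ p2, p0, (((p2 ⅋ p2⊥) ⊗ p2⊥) ⊗ ((p2⊥ ⅋ p2) ⊗ p0⊥))
  [⊗]  ⊢ p2, ((p2 ⅋ p2⊥) ⊗ p2⊥)
    [⅋]  ⊢ (p2 ⅋ p2⊥)
      [Ax]  ⊢ p2, p2⊥
    [Ax]  ⊢ p2, p2⊥
  [⊗]  ⊢ p0, ((p2⊥ ⅋ p2) ⊗ p0⊥)
    [⅋]  ⊢ (p2⊥ ⅋ p2)
      [Ax]  ⊢ p2, p2⊥
    [Ax]  ⊢ p0, p0⊥

Result: YES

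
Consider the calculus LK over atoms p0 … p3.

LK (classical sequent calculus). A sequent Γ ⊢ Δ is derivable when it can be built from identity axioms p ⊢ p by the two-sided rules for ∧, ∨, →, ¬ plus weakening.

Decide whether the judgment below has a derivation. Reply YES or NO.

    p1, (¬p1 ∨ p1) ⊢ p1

Derivation trace:
[∨L] p1, (¬p1 ∨ p1) ⊢ p1
  [¬L] p1, ¬p1 ⊢ 
    [Ax] p1 ⊢ p1
  [WR] p1 ⊢ p1, p1
    [Ax] p1 ⊢ p1

Result: YES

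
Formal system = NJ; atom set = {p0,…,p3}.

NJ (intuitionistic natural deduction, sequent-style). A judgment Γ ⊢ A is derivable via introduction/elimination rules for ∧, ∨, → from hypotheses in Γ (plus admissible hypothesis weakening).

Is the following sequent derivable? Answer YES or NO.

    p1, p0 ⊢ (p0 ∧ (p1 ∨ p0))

Derivation trace:
[∧I] p1, p0 ⊢ (p0 ∧ (p1 ∨ p0))
  [Ax] p0 ⊢ p0
  [∨I₁] p1 ⊢ (p1 ∨ p0)
    [Ax] p1 ⊢ p1

Result: YES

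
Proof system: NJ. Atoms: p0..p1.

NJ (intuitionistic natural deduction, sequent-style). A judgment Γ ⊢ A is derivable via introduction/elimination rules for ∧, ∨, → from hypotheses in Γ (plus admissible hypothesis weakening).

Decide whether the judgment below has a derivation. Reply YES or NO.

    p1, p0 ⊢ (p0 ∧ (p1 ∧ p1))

Proof tree:
[∧I] p1, p0 ⊢ (p0 ∧ (p1 ∧ p1))
  [Ax] p0 ⊢ p0
  [∧I] p1 ⊢ (p1 ∧ p1)
    [Ax] p1 ⊢ p1
    [Ax] p1 ⊢ p1

Result: YES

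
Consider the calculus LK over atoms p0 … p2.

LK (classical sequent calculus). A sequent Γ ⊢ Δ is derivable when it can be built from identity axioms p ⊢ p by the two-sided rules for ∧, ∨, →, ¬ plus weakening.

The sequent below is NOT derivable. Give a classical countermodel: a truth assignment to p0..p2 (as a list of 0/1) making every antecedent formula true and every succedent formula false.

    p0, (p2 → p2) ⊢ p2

Enumerate valuations to refute Γ ⊢ Δ:
  v=000: Γ:[p0=F, (p2 → p2)=T] Δ:[p2=F] refutes=False
  v=001: Γ:[p0=F, (p2 → p2)=T] Δ:[p2=T] refutes=False
  v=010: Γ:[p0=F, (p2 → p2)=T] Δ:[p2=F] refutes=False
  v=011: Γ:[p0=F, (p2 → p2)=T] Δ:[p2=T] refutes=False
  v=100: Γ:[p0=T, (p2 → p2)=T] Δ:[p2=F] refutes=True  ← countermodel

Result: [1, 0, 0]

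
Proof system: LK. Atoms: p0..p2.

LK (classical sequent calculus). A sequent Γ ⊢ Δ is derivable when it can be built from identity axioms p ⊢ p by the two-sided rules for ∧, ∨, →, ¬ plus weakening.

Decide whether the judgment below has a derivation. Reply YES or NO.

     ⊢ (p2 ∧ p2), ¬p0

Truth-table refutation:
  v=000: Γ:[] Δ:[(p2 ∧ p2)=F, ¬p0=T] refutes=False
  v=001: Γ:[] Δ:[(p2 ∧ p2)=T, ¬p0=T] refutes=False
  v=010: Γ:[] Δ:[(p2 ∧ p2)=F, ¬p0=T] refutes=False
  v=011: Γ:[] Δ:[(p2 ∧ p2)=T, ¬p0=T] refutes=False
  v=100: Γ:[] Δ:[(p2 ∧ p2)=F, ¬p0=F] refutes=True  ← countermodel

Result: NO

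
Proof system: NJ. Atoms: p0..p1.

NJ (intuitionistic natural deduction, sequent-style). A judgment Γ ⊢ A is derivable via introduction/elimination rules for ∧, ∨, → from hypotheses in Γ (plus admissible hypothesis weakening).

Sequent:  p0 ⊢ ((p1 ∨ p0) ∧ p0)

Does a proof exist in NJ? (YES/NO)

Derivation trace:
[∧I] p0 ⊢ ((p1 ∨ p0) ∧ p0)
  [∨I₂] p0 ⊢ (p1 ∨ p0)
    [Ax] p0 ⊢ p0
  [Ax] p0 ⊢ p0

Result: YES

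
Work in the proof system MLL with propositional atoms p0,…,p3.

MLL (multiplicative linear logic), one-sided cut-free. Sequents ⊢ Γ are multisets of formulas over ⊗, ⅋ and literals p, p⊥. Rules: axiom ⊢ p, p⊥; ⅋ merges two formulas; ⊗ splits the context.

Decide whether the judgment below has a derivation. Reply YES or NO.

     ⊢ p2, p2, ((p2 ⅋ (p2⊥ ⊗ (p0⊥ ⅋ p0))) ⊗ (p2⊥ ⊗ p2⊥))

Derivation trace:
[⊗]  ⊢ p2, p2, ((p2 ⅋ (p2⊥ ⊗ (p0⊥ ⅋ p0))) ⊗ (p2⊥ ⊗ p2⊥))
  [⅋]  ⊢ (p2 ⅋ (p2⊥ ⊗ (p0⊥ ⅋ p0)))
    [⊗]  ⊢ p2, (p2⊥ ⊗ (p0⊥ ⅋ p0))
      [Ax]  ⊢ p2, p2⊥
      [⅋]  ⊢ (p0⊥ ⅋ p0)
        [Ax]  ⊢ p0, p0⊥
  [⊗]  ⊢ p2, p2, (p2⊥ ⊗ p2⊥)
    [Ax]  ⊢ p2, p2⊥
    [Ax]  ⊢ p2, p2⊥

Result: YES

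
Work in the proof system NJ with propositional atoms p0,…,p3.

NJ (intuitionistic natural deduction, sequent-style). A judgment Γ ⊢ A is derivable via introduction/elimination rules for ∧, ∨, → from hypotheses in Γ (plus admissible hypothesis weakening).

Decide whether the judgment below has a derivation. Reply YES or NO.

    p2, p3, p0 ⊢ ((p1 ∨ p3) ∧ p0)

Derivation trace:
[∧I] p2, p3, p0 ⊢ ((p1 ∨ p3) ∧ p0)
  [∨I₂] p3 ⊢ (p1 ∨ p3)
    [Ax] p3 ⊢ p3
  [Wk] p0, p2 ⊢ p0
    [Ax] p0 ⊢ p0

Result: YES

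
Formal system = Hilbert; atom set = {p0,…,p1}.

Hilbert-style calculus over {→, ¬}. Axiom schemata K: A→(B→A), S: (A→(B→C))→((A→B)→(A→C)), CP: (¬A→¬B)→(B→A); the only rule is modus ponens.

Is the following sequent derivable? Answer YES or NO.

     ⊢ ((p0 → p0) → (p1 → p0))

Search for a countermodel by truth-table:
  v=00: Γ:[] Δ:[((p0 → p0) → (p1 → p0))=T] refutes=False
  v=01: Γ:[] Δ:[((p0 → p0) → (p1 → p0))=F] refutes=True  ← countermodel

Result: NO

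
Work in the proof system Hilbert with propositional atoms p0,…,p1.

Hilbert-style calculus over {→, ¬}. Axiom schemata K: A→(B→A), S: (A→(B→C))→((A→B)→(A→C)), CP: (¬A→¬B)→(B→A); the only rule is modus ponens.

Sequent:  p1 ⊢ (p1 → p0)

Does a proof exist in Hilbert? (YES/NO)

Enumerate valuations to refute Γ ⊢ Δ:
  v=00: Γ:[p1=F] Δ:[(p1 → p0)=T] refutes=False
  v=01: Γ:[p1=T] Δ:[(p1 → p0)=F] refutes=True  ← countermodel

Result: NO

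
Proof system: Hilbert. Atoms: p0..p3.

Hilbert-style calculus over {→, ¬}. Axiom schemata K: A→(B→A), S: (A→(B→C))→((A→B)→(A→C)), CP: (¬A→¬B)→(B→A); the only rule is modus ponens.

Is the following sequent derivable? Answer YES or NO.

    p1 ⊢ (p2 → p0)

Search for a countermodel by truth-table:
  v=0000: Γ:[p1=F] Δ:[(p2 → p0)=T] refutes=False
  v=0001: Γ:[p1=F] Δ:[(p2 → p0)=T] refutes=False
  v=0010: Γ:[p1=F] Δ:[(p2 → p0)=F] refutes=False
  v=0011: Γ:[p1=F] Δ:[(p2 → p0)=F] refutes=False
  v=0100: Γ:[p1=T] Δ:[(p2 → p0)=T] refutes=False
  v=0101: Γ:[p1=T] Δ:[(p2 → p0)=T] refutes=False
  v=0110: Γ:[p1=T] Δ:[(p2 → p0)=F] refutes=True  ← countermodel

Result: NO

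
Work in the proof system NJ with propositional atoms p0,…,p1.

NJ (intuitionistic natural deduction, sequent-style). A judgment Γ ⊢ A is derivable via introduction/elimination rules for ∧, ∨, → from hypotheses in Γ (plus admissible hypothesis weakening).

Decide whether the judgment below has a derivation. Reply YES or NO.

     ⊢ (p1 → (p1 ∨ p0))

Proof tree:
[→I]  ⊢ (p1 → (p1 ∨ p0))
  [∨I₁] p1 ⊢ (p1 ∨ p0)
    [Ax] p1 ⊢ p1

Result: YES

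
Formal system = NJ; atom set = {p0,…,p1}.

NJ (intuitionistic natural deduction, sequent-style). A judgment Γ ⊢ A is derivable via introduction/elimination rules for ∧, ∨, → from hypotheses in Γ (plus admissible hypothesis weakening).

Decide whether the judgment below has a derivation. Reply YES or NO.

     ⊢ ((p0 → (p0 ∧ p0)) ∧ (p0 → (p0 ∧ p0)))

Derivation (root first):
[∧I]  ⊢ ((p0 → (p0 ∧ p0)) ∧ (p0 → (p0 ∧ p0)))
  [→I]  ⊢ (p0 → (p0 ∧ p0))
    [∧I] p0 ⊢ (p0 ∧ p0)
      [Ax] p0 ⊢ p0
      [Ax] p0 ⊢ p0
  [→I]  ⊢ (p0 → (p0 ∧ p0))
    [∧I] p0 ⊢ (p0 ∧ p0)
      [Ax] p0 ⊢ p0
      [Ax] p0 ⊢ p0

Result: YES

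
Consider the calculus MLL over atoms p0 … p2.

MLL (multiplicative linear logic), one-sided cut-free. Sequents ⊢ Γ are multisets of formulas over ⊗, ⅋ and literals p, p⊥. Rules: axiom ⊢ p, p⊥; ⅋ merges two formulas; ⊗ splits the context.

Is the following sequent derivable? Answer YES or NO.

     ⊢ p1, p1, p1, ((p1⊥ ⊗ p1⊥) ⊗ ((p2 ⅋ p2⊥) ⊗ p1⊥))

Proof tree:
[⊗]  ⊢ p1, p1, p1, ((p1⊥ ⊗ p1⊥) ⊗ ((p2 ⅋ p2⊥) ⊗ p1⊥))
  [⊗]  ⊢ p1, p1, (p1⊥ ⊗ p1⊥)
    [Ax]  ⊢ p1, p1⊥
    [Ax]  ⊢ p1, p1⊥
  [⊗]  ⊢ p1, ((p2 ⅋ p2⊥) ⊗ p1⊥)
    [⅋]  ⊢ (p2 ⅋ p2⊥)
      [Ax]  ⊢ p2, p2⊥
    [Ax]  ⊢ p1, p1⊥

Result: YES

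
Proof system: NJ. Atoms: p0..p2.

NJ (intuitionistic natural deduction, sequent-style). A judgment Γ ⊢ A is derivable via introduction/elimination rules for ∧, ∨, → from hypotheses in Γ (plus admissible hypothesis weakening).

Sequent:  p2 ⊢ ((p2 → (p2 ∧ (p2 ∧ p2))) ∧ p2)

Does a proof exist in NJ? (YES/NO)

Derivation (root first):
[∧I] p2 ⊢ ((p2 → (p2 ∧ (p2 ∧ p2))) ∧ p2)
  [→I]  ⊢ (p2 → (p2 ∧ (p2 ∧ p2)))
    [∧I] p2 ⊢ (p2 ∧ (p2 ∧ p2))
      [Ax] p2 ⊢ p2
      [∧I] p2 ⊢ (p2 ∧ p2)
        [Ax] p2 ⊢ p2
        [Ax] p2 ⊢ p2
  [Ax] p2 ⊢ p2

Result: YES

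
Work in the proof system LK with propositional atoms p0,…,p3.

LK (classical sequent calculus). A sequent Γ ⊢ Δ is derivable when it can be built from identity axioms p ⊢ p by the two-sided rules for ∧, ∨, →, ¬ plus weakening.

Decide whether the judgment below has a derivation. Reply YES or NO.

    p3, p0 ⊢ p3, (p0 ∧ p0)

Derivation (root first):
[∧R] p3, p0 ⊢ p3, (p0 ∧ p0)
  [Ax] p0 ⊢ p0
  [WR] p3 ⊢ p3, p0
    [Ax] p3 ⊢ p3

Result: YES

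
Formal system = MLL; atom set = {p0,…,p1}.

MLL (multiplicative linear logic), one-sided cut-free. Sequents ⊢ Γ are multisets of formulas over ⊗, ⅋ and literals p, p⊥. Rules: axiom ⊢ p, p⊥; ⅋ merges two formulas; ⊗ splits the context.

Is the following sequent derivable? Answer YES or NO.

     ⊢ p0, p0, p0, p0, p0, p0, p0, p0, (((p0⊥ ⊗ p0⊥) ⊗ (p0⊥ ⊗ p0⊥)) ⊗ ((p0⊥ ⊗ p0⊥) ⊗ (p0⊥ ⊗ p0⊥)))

Proof tree:
[⊗]  ⊢ p0, p0, p0, p0, p0, p0, p0, p0, (((p0⊥ ⊗ p0⊥) ⊗ (p0⊥ ⊗ p0⊥)) ⊗ ((p0⊥ ⊗ p0⊥) ⊗ (p0⊥ ⊗ p0⊥)))
  [⊗]  ⊢ p0, p0, p0, p0, ((p0⊥ ⊗ p0⊥) ⊗ (p0⊥ ⊗ p0⊥))
    [⊗]  ⊢ p0, p0, (p0⊥ ⊗ p0⊥)
      [Ax]  ⊢ p0, p0⊥
      [Ax]  ⊢ p0, p0⊥
    [⊗]  ⊢ p0, p0, (p0⊥ ⊗ p0⊥)
      [Ax]  ⊢ p0, p0⊥
      [Ax]  ⊢ p0, p0⊥
  [⊗]  ⊢ p0, p0, p0, p0, ((p0⊥ ⊗ p0⊥) ⊗ (p0⊥ ⊗ p0⊥))
    [⊗]  ⊢ p0, p0, (p0⊥ ⊗ p0⊥)
      [Ax]  ⊢ p0, p0⊥
      [Ax]  ⊢ p0, p0⊥
    [⊗]  ⊢ p0, p0, (p0⊥ ⊗ p0⊥)
      [Ax]  ⊢ p0, p0⊥
      [Ax]  ⊢ p0, p0⊥

Result: YES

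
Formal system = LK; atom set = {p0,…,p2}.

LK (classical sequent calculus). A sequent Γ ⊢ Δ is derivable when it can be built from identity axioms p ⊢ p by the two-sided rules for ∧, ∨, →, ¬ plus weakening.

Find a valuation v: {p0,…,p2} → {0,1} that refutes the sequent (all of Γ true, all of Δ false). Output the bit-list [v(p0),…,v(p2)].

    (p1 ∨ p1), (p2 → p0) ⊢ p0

Truth-table refutation:
  v=000: Γ:[(p1 ∨ p1)=F, (p2 → p0)=T] Δ:[p0=F] refutes=False
  v=001: Γ:[(p1 ∨ p1)=F, (p2 → p0)=F] Δ:[p0=F] refutes=False
  v=010: Γ:[(p1 ∨ p1)=T, (p2 → p0)=T] Δ:[p0=F] refutes=True  ← countermodel

Result: [0, 1, 0]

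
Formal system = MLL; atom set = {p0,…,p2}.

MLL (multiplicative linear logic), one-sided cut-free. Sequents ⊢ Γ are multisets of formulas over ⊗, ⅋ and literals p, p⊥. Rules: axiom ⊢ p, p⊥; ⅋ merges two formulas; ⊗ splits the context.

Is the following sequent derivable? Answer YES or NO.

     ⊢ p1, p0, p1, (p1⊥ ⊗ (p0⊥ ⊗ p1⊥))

Derivation (root first):
[⊗]  ⊢ p1, p0, p1, (p1⊥ ⊗ (p0⊥ ⊗ p1⊥))
  [Ax]  ⊢ p1, p1⊥
  [⊗]  ⊢ p0, p1, (p0⊥ ⊗ p1⊥)
    [Ax]  ⊢ p0, p0⊥
    [Ax]  ⊢ p1, p1⊥

Result: YES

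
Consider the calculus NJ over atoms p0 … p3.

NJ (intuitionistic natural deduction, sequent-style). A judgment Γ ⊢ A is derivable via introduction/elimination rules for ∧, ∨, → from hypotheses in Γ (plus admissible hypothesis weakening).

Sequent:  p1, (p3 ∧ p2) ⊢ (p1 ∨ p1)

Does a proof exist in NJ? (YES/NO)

Derivation (root first):
[∨I₁] p1, (p3 ∧ p2) ⊢ (p1 ∨ p1)
  [Wk] p1, (p3 ∧ p2) ⊢ p1
    [Ax] p1 ⊢ p1

Result: YES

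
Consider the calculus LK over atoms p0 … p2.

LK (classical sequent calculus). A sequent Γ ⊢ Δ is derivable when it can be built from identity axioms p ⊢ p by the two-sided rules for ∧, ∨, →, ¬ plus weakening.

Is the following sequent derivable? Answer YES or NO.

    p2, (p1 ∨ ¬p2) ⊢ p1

Derivation trace:
[∨L] p2, (p1 ∨ ¬p2) ⊢ p1
  [Ax] p1 ⊢ p1
  [¬L] p2, ¬p2 ⊢ 
    [Ax] p2 ⊢ p2

Result: YES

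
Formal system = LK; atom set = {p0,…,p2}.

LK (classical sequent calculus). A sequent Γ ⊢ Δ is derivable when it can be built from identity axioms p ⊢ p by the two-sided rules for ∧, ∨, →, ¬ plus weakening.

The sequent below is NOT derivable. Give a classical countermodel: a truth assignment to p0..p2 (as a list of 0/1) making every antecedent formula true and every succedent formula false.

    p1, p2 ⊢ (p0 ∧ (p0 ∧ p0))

Enumerate valuations to refute Γ ⊢ Δ:
  v=000: Γ:[p1=F, p2=F] Δ:[(p0 ∧ (p0 ∧ p0))=F] refutes=False
  v=001: Γ:[p1=F, p2=T] Δ:[(p0 ∧ (p0 ∧ p0))=F] refutes=False
  v=010: Γ:[p1=T, p2=F] Δ:[(p0 ∧ (p0 ∧ p0))=F] refutes=False
  v=011: Γ:[p1=T, p2=T] Δ:[(p0 ∧ (p0 ∧ p0))=F] refutes=True  ← countermodel

Result: [0, 1, 1]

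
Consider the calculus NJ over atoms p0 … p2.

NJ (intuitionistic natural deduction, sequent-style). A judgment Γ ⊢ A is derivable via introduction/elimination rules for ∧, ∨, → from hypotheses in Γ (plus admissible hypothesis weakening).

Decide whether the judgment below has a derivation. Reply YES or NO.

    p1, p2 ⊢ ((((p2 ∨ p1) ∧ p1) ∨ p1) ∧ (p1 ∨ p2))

Proof tree:
[∧I] p1, p2 ⊢ ((((p2 ∨ p1) ∧ p1) ∨ p1) ∧ (p1 ∨ p2))
  [∨I₁] p1, p2 ⊢ (((p2 ∨ p1) ∧ p1) ∨ p1)
    [∧I] p1, p2 ⊢ ((p2 ∨ p1) ∧ p1)
      [∨I₁] p2 ⊢ (p2 ∨ p1)
        [Ax] p2 ⊢ p2
      [Ax] p1 ⊢ p1
  [∨I₂] p2 ⊢ (p1 ∨ p2)
    [Ax] p2 ⊢ p2

Result: YES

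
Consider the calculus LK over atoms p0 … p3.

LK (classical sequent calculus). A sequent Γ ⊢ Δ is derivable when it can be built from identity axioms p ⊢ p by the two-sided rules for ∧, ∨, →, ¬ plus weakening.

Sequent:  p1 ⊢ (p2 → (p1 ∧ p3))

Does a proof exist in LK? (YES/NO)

Truth-table refutation:
  v=0000: Γ:[p1=F] Δ:[(p2 → (p1 ∧ p3))=T] refutes=False
  v=0001: Γ:[p1=F] Δ:[(p2 → (p1 ∧ p3))=T] refutes=False
  v=0010: Γ:[p1=F] Δ:[(p2 → (p1 ∧ p3))=F] refutes=False
  v=0011: Γ:[p1=F] Δ:[(p2 → (p1 ∧ p3))=F] refutes=False
  v=0100: Γ:[p1=T] Δ:[(p2 → (p1 ∧ p3))=T] refutes=False
  v=0101: Γ:[p1=T] Δ:[(p2 → (p1 ∧ p3))=T] refutes=False
  v=0110: Γ:[p1=T] Δ:[(p2 → (p1 ∧ p3))=F] refutes=True  ← countermodel

Result: NO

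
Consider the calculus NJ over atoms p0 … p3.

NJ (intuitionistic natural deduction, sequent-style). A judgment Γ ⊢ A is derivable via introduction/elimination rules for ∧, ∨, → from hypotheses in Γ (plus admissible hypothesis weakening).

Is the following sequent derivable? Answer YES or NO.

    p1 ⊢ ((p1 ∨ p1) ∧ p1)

Derivation (root first):
[∧I] p1 ⊢ ((p1 ∨ p1) ∧ p1)
  [∨I₂] p1 ⊢ (p1 ∨ p1)
    [Ax] p1 ⊢ p1
  [Ax] p1 ⊢ p1

Result: YES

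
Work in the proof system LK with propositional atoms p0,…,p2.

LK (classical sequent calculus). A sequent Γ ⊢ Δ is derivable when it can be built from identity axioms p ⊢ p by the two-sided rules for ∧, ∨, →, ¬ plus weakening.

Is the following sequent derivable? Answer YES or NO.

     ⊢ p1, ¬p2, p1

Search for a countermodel by truth-table:
  v=000: Γ:[] Δ:[p1=F, ¬p2=T, p1=F] refutes=False
  v=001: Γ:[] Δ:[p1=F, ¬p2=F, p1=F] refutes=True  ← countermodel

Result: NO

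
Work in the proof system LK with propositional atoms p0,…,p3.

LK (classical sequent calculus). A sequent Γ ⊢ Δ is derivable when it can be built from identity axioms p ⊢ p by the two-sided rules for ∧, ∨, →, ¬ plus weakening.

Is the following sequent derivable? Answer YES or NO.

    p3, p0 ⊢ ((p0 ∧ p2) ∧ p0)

Enumerate valuations to refute Γ ⊢ Δ:
  v=0000: Γ:[p3=F, p0=F] Δ:[((p0 ∧ p2) ∧ p0)=F] refutes=False
  v=0001: Γ:[p3=T, p0=F] Δ:[((p0 ∧ p2) ∧ p0)=F] refutes=False
  v=0010: Γ:[p3=F, p0=F] Δ:[((p0 ∧ p2) ∧ p0)=F] refutes=False
  v=0011: Γ:[p3=T, p0=F] Δ:[((p0 ∧ p2) ∧ p0)=F] refutes=False
  v=0100: Γ:[p3=F, p0=F] Δ:[((p0 ∧ p2) ∧ p0)=F] refutes=False
  v=0101: Γ:[p3=T, p0=F] Δ:[((p0 ∧ p2) ∧ p0)=F] refutes=False
  v=0110: Γ:[p3=F, p0=F] Δ:[((p0 ∧ p2) ∧ p0)=F] refutes=False
  v=0111: Γ:[p3=T, p0=F] Δ:[((p0 ∧ p2) ∧ p0)=F] refutes=False
  v=1000: Γ:[p3=F, p0=T] Δ:[((p0 ∧ p2) ∧ p0)=F] refutes=False
  v=1001: Γ:[p3=T, p0=T] Δ:[((p0 ∧ p2) ∧ p0)=F] refutes=True  ← countermodel

Result: NO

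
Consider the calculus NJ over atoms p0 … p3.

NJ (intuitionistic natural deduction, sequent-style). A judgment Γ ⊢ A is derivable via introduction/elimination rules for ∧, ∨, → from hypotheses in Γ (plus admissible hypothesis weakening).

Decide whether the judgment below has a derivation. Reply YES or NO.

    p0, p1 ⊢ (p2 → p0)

Derivation (root first):
[→I] p0, p1 ⊢ (p2 → p0)
  [Wk] p0, p1, p2 ⊢ p0
    [Wk] p0, p1 ⊢ p0
      [Ax] p0 ⊢ p0

Result: YES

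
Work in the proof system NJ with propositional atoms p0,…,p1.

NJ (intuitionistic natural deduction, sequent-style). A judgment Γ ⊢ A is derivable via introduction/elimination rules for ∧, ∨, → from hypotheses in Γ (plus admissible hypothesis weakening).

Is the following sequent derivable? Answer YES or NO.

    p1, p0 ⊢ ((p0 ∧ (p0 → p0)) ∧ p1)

Derivation trace:
[∧I] p1, p0 ⊢ ((p0 ∧ (p0 → p0)) ∧ p1)
  [∧I] p0 ⊢ (p0 ∧ (p0 → p0))
    [Ax] p0 ⊢ p0
    [→I]  ⊢ (p0 → p0)
      [Ax] p0 ⊢ p0
  [Ax] p1 ⊢ p1

Result: YES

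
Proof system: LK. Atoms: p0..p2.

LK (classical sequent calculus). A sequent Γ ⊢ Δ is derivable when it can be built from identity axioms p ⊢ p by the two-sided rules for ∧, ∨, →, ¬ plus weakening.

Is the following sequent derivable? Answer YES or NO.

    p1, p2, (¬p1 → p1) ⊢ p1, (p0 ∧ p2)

Derivation (root first):
[∧R] p1, p2, (¬p1 → p1) ⊢ p1, (p0 ∧ p2)
  [WR] (¬p1 → p1) ⊢ p1, p0
    [→L] (¬p1 → p1) ⊢ p1
      [¬R]  ⊢ p1, ¬p1
        [Ax] p1 ⊢ p1
      [Ax] p1 ⊢ p1
  [WL] p2, p1 ⊢ p2
    [Ax] p2 ⊢ p2

Result: YES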